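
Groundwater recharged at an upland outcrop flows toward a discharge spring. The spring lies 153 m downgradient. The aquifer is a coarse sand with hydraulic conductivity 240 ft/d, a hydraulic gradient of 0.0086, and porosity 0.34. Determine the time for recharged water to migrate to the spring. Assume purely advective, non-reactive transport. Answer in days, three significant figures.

82.7 days

K = 240 ft/d × 0.3048 = 73.15 m/d
Specific discharge q = 73.15 × 0.0086 = 0.6291 m/d
v_s = q/n_e = 0.6291/0.34 = 1.850 m/d
t = L / v = 153 / 1.850 = 82.69 d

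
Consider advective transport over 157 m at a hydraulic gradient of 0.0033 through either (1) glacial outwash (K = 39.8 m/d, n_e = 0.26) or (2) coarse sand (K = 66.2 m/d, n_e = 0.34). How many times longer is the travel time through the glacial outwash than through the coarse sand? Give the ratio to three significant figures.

1.27

Unit 1 (glacial outwash): v = 39.8×0.0033/0.26 = 0.5052 m/d, t = 157/0.5052 = 310.8 d
Unit 2 (coarse sand): v = 66.2×0.0033/0.34 = 0.6425 m/d, t = 157/0.6425 = 244.3 d
t(glacial outwash) / t(coarse sand) = 310.8/244.3 = 1.27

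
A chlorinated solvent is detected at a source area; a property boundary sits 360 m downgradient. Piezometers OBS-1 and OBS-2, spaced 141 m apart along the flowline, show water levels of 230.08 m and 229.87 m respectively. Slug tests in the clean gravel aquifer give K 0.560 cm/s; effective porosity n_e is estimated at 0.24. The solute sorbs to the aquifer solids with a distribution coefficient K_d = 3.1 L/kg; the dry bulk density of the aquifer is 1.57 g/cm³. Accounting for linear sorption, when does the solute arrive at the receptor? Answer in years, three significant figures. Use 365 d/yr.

Hydraulic gradient i = (230.08 − 229.87) / 141 = 0.21 / 141 = 0.001489
K = 0.560 cm/s × 864 = 483.8 m/d
q = Ki = 483.8 × 0.001489 = 0.7206 m/d
v_s = q/n_e = 0.7206/0.24 = 3.003 m/d
Retardation R = 1 + ρ_b·K_d/n = 1 + 1.57×3.1/0.24 = 21.28
Contaminant velocity v_c = v/R = 3.003/21.28 = 0.1411 m/d
t = L/v_c = 360/0.1411 = 2551 d
   = 2551/365 = 6.99 yr

6.99 years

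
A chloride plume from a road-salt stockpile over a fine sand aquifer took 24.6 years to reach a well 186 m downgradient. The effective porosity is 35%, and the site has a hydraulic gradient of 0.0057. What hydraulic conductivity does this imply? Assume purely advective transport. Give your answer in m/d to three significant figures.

1.27 m/d

t = 24.6 years = 8979 d
v = L / t = 186 / 8979 = 0.02072 m/d
K = v · n / i = 0.02072 × 0.35 / 0.0057 = 1.27 m/d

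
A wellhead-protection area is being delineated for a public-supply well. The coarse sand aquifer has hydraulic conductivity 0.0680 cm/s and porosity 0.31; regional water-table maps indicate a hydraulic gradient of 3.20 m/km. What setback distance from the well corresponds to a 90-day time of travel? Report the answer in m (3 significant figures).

K = 0.0680 cm/s × 864 = 58.75 m/d
q = Ki = 58.75 × 0.0032 = 0.1880 m/d
v = Ki/n = 58.75·0.0032/0.31 = 0.6065 m/d
L = v × T = 0.6065 × 90 = 54.58 m

54.6 m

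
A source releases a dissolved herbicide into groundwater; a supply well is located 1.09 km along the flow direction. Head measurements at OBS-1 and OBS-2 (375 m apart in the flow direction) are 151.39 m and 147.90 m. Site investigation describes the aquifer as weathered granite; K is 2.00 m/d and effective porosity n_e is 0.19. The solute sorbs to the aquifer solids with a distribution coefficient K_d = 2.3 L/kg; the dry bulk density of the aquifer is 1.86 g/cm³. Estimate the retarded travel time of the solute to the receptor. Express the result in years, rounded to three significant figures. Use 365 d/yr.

717 years

Hydraulic gradient i = (151.39 − 147.90) / 375 = 3.49 / 375 = 0.009307
Darcy flux q = K·i = 2.00 × 0.009307 = 0.01861 m/d
v_s = q/n_e = 0.01861/0.19 = 0.09796 m/d
Retardation R = 1 + ρ_b·K_d/n = 1 + 1.86×2.3/0.19 = 23.52
Contaminant velocity v_c = v/R = 0.09796/23.52 = 0.004166 m/d
L = 1.09 km = 1090 m
t = L/v_c = 1090/0.004166 = 261600 d
   = 261600/365 = 717 yr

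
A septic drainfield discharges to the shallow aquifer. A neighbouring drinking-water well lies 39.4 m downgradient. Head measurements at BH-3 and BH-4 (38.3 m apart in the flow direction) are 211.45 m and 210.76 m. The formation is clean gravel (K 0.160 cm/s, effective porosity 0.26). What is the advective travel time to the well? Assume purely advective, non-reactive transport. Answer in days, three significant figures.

4.11 days

Hydraulic gradient i = (211.45 − 210.76) / 38.3 = 0.69 / 38.3 = 0.01802
K = 0.160 cm/s × 864 = 138.2 m/d
q = Ki = 138.2 × 0.01802 = 2.490 m/d
Average linear velocity = 2.490 / 0.26 = 9.579 m/d
t = L / v = 39.4 / 9.579 = 4.113 d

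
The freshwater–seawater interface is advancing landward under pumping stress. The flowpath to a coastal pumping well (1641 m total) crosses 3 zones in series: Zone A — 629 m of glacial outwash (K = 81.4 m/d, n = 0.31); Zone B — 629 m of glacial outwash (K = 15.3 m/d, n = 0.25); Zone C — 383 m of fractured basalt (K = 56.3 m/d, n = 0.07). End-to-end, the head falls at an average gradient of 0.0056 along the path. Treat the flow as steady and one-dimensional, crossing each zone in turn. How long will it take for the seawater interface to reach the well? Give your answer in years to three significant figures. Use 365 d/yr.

Steady 1-D flow in series ⇒ the Darcy flux q is identical in every zone and the zone head losses add (resistances L/K in series).
Σ(L/K) = 629/81.4 + 629/15.3 + 383/56.3 = 7.727 + 41.11 + 6.803 = 55.64 d
K_eq = L_total / Σ(L/K) = 1641 / 55.64 = 29.49 m/d
q = K_eq · i = 29.49 × 0.0056 = 0.1652 m/d (same in every zone)
Zone A: v = q/n = 0.1652/0.31 = 0.5328 m/d → t_A = 629/0.5328 = 1181 d
Zone B: v = q/n = 0.1652/0.25 = 0.6606 m/d → t_B = 629/0.6606 = 952.1 d
Zone C: v = q/n = 0.1652/0.07 = 2.359 m/d → t_C = 383/2.359 = 162.3 d
Total t = 1181 + 952.1 + 162.3 = 2295 d
   = 2295 / 365 = 6.29 yr

6.29 years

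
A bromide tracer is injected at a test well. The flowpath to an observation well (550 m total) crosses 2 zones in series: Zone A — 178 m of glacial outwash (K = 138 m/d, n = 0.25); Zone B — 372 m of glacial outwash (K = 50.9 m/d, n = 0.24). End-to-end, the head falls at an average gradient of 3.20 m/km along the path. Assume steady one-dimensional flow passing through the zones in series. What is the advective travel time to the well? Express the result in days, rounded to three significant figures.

654 days

Continuity: the same q passes through each zone, so ΔH = q·Σ(L_j/K_j) — the zones act as resistances in series.
Σ(L/K) = 178/138 + 372/50.9 = 1.290 + 7.308 = 8.598 d
K_eq = L_total / Σ(L/K) = 550 / 8.598 = 63.97 m/d
q = K_eq · i = 63.97 × 0.0032 = 0.2047 m/d (same in every zone)
Zone A: v = q/n = 0.2047/0.25 = 0.8188 m/d → t_A = 178/0.8188 = 217.4 d
Zone B: v = q/n = 0.2047/0.24 = 0.8529 m/d → t_B = 372/0.8529 = 436.2 d
Total t = 217.4 + 436.2 = 653.6 d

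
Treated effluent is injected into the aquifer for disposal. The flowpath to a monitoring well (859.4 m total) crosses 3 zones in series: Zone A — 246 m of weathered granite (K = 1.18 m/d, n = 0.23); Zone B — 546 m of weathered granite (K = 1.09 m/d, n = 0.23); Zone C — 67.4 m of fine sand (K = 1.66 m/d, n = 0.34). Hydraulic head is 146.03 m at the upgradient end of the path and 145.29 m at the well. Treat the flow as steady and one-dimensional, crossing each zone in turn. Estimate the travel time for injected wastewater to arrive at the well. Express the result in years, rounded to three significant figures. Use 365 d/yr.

569 years

Total head drop ΔH = 146.03 − 145.29 = 0.74 m
Continuity: the same q passes through each zone, so ΔH = q·Σ(L_j/K_j) — the zones act as resistances in series.
Σ(L/K) = 246/1.18 + 546/1.09 + 67.4/1.66 = 208.5 + 500.9 + 40.60 = 750.0 d
q = ΔH / Σ(L/K) = 0.74 / 750.0 = 9.867e-4 m/d (same in every zone)
Zone A: v = q/n = 9.867e-4/0.23 = 0.004290 m/d → t_A = 246/0.004290 = 57340 d
Zone B: v = q/n = 9.867e-4/0.23 = 0.004290 m/d → t_B = 546/0.004290 = 127300 d
Zone C: v = q/n = 9.867e-4/0.34 = 0.002902 m/d → t_C = 67.4/0.002902 = 23230 d
Total t = 57340 + 127300 + 23230 = 207800 d
   = 207800 / 365 = 569 yr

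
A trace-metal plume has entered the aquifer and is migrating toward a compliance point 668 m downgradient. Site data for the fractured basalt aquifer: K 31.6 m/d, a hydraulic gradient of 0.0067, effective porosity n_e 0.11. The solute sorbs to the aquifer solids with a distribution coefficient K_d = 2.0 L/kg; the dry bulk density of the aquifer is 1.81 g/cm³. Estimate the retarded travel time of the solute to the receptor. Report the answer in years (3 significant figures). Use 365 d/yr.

32.2 years

Darcy flux q = K·i = 31.6 × 0.0067 = 0.2117 m/d
v = Ki/n = 31.6·0.0067/0.11 = 1.925 m/d
Retardation R = 1 + ρ_b·K_d/n = 1 + 1.81×2.0/0.11 = 33.91
Contaminant velocity v_c = v/R = 1.925/33.91 = 0.05676 m/d
t = L/v_c = 668/0.05676 = 11770 d
   = 11770/365 = 32.2 yr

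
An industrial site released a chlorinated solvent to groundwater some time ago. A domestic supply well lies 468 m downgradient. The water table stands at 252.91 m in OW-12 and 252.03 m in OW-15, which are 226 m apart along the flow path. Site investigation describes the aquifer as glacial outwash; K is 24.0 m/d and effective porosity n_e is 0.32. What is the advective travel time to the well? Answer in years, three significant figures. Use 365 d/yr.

4.39 years

Hydraulic gradient i = (252.91 − 252.03) / 226 = 0.88 / 226 = 0.003894
Specific discharge q = 24.0 × 0.003894 = 0.09345 m/d
Seepage velocity v = q / n = 0.09345 / 0.32 = 0.2920 m/d
t = L / v = 468 / 0.2920 = 1603 d
   = 1603 / 365 = 4.39 yr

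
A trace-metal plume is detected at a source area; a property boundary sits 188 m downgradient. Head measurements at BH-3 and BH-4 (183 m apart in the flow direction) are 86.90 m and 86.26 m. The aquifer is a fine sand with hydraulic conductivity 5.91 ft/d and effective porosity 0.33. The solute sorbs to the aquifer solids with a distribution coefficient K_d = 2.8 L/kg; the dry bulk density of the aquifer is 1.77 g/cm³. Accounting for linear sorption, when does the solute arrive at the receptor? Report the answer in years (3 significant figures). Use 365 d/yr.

Hydraulic gradient i = (86.90 − 86.26) / 183 = 0.64 / 183 = 0.003497
K = 5.91 ft/d × 0.3048 = 1.801 m/d
q = Ki = 1.801 × 0.003497 = 0.006300 m/d
Seepage velocity v = q / n = 0.006300 / 0.33 = 0.01909 m/d
Retardation R = 1 + ρ_b·K_d/n = 1 + 1.77×2.8/0.33 = 16.02
Contaminant velocity v_c = v/R = 0.01909/16.02 = 0.001192 m/d
t = L/v_c = 188/0.001192 = 157700 d
   = 157700/365 = 432 yr

432 years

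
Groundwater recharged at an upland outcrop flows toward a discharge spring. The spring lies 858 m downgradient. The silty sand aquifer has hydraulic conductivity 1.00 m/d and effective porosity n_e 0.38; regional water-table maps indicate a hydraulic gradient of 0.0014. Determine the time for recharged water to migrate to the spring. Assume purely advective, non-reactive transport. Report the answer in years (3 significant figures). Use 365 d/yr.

638 years

Specific discharge q = 1.00 × 0.0014 = 0.001400 m/d
v_s = q/n_e = 0.001400/0.38 = 0.003684 m/d
t = L / v = 858 / 0.003684 = 232900 d
   = 232900 / 365 = 638 yr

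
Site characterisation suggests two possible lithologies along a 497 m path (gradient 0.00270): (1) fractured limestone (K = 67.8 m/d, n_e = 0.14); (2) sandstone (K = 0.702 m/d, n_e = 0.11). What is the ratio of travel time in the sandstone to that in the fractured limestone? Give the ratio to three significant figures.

75.9

Unit 1 (fractured limestone): v = 67.8×0.0027/0.14 = 1.308 m/d, t = 497/1.308 = 380.1 d
Unit 2 (sandstone): v = 0.702×0.0027/0.11 = 0.01723 m/d, t = 497/0.01723 = 28840 d
t(sandstone) / t(fractured limestone) = 28840/380.1 = 75.9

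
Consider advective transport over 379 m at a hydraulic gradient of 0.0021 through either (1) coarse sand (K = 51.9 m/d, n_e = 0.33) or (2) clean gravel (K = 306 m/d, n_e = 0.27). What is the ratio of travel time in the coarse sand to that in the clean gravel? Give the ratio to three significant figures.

7.21

Unit 1 (coarse sand): v = 51.9×0.0021/0.33 = 0.3303 m/d, t = 379/0.3303 = 1148 d
Unit 2 (clean gravel): v = 306×0.0021/0.27 = 2.380 m/d, t = 379/2.380 = 159.2 d
t(coarse sand) / t(clean gravel) = 1148/159.2 = 7.21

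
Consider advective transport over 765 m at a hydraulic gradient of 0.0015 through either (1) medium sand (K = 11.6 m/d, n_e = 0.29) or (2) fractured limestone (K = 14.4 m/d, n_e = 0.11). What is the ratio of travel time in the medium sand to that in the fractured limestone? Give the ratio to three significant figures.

3.27

Unit 1 (medium sand): v = 11.6×0.0015/0.29 = 0.06000 m/d, t = 765/0.06000 = 12750 d
Unit 2 (fractured limestone): v = 14.4×0.0015/0.11 = 0.1964 m/d, t = 765/0.1964 = 3896 d
t(medium sand) / t(fractured limestone) = 12750/3896 = 3.27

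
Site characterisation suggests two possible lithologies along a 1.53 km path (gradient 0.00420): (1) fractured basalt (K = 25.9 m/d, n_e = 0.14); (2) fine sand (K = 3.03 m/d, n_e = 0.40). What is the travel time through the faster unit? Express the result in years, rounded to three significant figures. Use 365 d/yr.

Unit 1 (fractured basalt): v = 25.9×0.0042/0.14 = 0.7770 m/d, t = 1530/0.7770 = 1969 d
Unit 2 (fine sand): v = 3.03×0.0042/0.40 = 0.03181 m/d, t = 1530/0.03181 = 48090 d
Faster: 1969 d / 365 = 5.39 yr

5.39 years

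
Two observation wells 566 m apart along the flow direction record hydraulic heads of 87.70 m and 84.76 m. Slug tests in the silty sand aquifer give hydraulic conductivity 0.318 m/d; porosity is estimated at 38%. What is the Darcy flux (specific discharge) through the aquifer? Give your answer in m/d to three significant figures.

Hydraulic gradient i = (87.70 − 84.76) / 566 = 2.94 / 566 = 0.005194
Specific discharge q = 0.318 × 0.005194 = 0.001652 m/d

0.00165 m/d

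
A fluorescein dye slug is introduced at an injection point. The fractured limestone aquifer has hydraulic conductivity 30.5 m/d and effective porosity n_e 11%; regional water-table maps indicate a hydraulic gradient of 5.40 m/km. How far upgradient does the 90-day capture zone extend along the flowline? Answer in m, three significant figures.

Specific discharge q = 30.5 × 0.0054 = 0.1647 m/d
Average linear velocity = 0.1647 / 0.11 = 1.497 m/d
L = v × T = 1.497 × 90 = 134.8 m

135 m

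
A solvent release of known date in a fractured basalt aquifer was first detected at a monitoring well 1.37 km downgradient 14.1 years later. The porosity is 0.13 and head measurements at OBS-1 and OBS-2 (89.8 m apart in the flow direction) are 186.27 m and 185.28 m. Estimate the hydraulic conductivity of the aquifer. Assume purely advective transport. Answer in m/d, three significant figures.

3.14 m/d

Hydraulic gradient i = (186.27 − 185.28) / 89.8 = 0.99 / 89.8 = 0.01102
t = 14.1 years = 5147 d
L = 1.37 km = 1370 m
v = L / t = 1370 / 5147 = 0.2662 m/d
K = v · n / i = 0.2662 × 0.13 / 0.01102 = 3.14 m/d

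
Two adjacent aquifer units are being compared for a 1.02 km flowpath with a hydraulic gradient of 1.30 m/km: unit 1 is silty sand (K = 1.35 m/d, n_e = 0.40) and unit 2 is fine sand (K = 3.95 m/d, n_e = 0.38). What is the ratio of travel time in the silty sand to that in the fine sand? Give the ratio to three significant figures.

3.08

Unit 1 (silty sand): v = 1.35×0.0013/0.40 = 0.004388 m/d, t = 1020/0.004388 = 232500 d
Unit 2 (fine sand): v = 3.95×0.0013/0.38 = 0.01351 m/d, t = 1020/0.01351 = 75480 d
t(silty sand) / t(fine sand) = 232500/75480 = 3.08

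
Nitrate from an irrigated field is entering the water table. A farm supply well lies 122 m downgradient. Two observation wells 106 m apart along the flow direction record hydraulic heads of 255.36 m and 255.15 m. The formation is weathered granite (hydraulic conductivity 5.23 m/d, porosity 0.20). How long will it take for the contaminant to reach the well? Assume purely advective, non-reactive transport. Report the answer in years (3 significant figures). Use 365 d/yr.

Hydraulic gradient i = (255.36 − 255.15) / 106 = 0.21 / 106 = 0.001981
Darcy flux q = K·i = 5.23 × 0.001981 = 0.01036 m/d
Seepage velocity v = q / n = 0.01036 / 0.20 = 0.05181 m/d
t = L / v = 122 / 0.05181 = 2355 d
   = 2355 / 365 = 6.45 yr

6.45 years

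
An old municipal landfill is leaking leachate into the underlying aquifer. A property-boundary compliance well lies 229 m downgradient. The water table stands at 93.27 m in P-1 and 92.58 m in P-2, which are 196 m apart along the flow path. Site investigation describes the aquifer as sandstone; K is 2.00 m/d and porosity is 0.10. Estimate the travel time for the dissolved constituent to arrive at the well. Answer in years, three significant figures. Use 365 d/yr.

Hydraulic gradient i = (93.27 − 92.58) / 196 = 0.69 / 196 = 0.003520
Specific discharge q = 2.00 × 0.003520 = 0.007041 m/d
v = Ki/n = 2.00·0.003520/0.10 = 0.07041 m/d
t = L / v = 229 / 0.07041 = 3252 d
   = 3252 / 365 = 8.91 yr

8.91 years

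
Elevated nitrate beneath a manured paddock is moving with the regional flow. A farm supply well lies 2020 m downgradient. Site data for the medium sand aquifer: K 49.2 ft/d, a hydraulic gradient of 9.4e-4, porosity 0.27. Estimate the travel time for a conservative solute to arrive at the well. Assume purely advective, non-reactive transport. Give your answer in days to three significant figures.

38700 days

K = 49.2 ft/d × 0.3048 = 15.00 m/d
Specific discharge q = 15.00 × 9.4e-4 = 0.01410 m/d
v = Ki/n = 15.00·9.4e-4/0.27 = 0.05221 m/d
t = L / v = 2020 / 0.05221 = 38690 d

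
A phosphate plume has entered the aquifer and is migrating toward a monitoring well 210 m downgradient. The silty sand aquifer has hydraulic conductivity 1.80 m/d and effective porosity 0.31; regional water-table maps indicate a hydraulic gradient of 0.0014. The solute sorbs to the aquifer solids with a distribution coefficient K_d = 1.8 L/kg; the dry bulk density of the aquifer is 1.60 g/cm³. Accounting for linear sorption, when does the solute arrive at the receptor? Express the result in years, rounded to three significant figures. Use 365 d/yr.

Specific discharge q = 1.80 × 0.0014 = 0.002520 m/d
v_s = q/n_e = 0.002520/0.31 = 0.008129 m/d
Retardation R = 1 + ρ_b·K_d/n = 1 + 1.60×1.8/0.31 = 10.29
Contaminant velocity v_c = v/R = 0.008129/10.29 = 7.900e-4 m/d
t = L/v_c = 210/7.900e-4 = 265800 d
   = 265800/365 = 728 yr

728 years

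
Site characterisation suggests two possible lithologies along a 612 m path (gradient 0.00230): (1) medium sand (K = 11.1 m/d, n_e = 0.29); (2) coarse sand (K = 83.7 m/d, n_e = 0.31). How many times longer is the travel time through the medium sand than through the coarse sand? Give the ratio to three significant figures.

7.05

Unit 1 (medium sand): v = 11.1×0.0023/0.29 = 0.08803 m/d, t = 612/0.08803 = 6952 d
Unit 2 (coarse sand): v = 83.7×0.0023/0.31 = 0.6210 m/d, t = 612/0.6210 = 985.5 d
t(medium sand) / t(coarse sand) = 6952/985.5 = 7.05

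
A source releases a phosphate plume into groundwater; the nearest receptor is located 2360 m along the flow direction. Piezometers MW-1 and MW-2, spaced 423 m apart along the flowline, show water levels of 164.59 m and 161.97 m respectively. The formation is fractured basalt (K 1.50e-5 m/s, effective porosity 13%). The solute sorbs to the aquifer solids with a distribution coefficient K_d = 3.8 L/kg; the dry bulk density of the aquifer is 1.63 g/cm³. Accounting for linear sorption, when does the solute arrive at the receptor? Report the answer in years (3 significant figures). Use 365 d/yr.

Hydraulic gradient i = (164.59 − 161.97) / 423 = 2.62 / 423 = 0.006194
K = 1.50e-5 m/s × 86400 s/d = 1.296 m/d
q = Ki = 1.296 × 0.006194 = 0.008027 m/d
Average linear velocity = 0.008027 / 0.13 = 0.06175 m/d
Retardation R = 1 + ρ_b·K_d/n = 1 + 1.63×3.8/0.13 = 48.65
Contaminant velocity v_c = v/R = 0.06175/48.65 = 0.001269 m/d
t = L/v_c = 2360/0.001269 = 1.859e6 d
   = 1.859e6/365 = 5090 yr

5090 years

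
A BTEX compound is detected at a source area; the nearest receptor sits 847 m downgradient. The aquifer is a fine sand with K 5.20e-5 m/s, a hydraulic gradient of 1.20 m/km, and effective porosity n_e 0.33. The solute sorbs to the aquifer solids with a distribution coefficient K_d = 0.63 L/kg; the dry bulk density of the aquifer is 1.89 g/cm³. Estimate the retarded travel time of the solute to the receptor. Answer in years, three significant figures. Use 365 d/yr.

655 years

K = 5.20e-5 m/s × 86400 s/d = 4.493 m/d
Darcy flux q = K·i = 4.493 × 0.0012 = 0.005391 m/d
Average linear velocity = 0.005391 / 0.33 = 0.01634 m/d
Retardation R = 1 + ρ_b·K_d/n = 1 + 1.89×0.63/0.33 = 4.608
Contaminant velocity v_c = v/R = 0.01634/4.608 = 0.003545 m/d
t = L/v_c = 847/0.003545 = 238900 d
   = 238900/365 = 655 yr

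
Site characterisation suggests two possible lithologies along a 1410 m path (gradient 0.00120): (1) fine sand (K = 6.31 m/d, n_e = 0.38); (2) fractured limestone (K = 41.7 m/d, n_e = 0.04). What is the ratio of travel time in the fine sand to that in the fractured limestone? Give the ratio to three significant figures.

Unit 1 (fine sand): v = 6.31×0.0012/0.38 = 0.01993 m/d, t = 1410/0.01993 = 70760 d
Unit 2 (fractured limestone): v = 41.7×0.0012/0.04 = 1.251 m/d, t = 1410/1.251 = 1127 d
t(fine sand) / t(fractured limestone) = 70760/1127 = 62.8

62.8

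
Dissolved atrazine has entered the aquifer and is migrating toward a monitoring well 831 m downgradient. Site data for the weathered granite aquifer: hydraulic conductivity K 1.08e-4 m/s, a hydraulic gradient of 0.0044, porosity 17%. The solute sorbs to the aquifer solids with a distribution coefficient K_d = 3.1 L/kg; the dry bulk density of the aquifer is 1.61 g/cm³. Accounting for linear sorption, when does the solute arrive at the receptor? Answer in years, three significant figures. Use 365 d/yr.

K = 1.08e-4 m/s × 86400 s/d = 9.331 m/d
Specific discharge q = 9.331 × 0.0044 = 0.04106 m/d
Average linear velocity = 0.04106 / 0.17 = 0.2415 m/d
Retardation R = 1 + ρ_b·K_d/n = 1 + 1.61×3.1/0.17 = 30.36
Contaminant velocity v_c = v/R = 0.2415/30.36 = 0.007955 m/d
t = L/v_c = 831/0.007955 = 104500 d
   = 104500/365 = 286 yr

286 years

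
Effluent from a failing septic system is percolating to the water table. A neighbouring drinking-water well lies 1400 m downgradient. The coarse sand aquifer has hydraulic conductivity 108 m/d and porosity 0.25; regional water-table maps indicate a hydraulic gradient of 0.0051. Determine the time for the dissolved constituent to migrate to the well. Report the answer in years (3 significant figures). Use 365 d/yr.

1.74 years

Specific discharge q = 108 × 0.0051 = 0.5508 m/d
Average linear velocity = 0.5508 / 0.25 = 2.203 m/d
t = L / v = 1400 / 2.203 = 635.4 d
   = 635.4 / 365 = 1.74 yr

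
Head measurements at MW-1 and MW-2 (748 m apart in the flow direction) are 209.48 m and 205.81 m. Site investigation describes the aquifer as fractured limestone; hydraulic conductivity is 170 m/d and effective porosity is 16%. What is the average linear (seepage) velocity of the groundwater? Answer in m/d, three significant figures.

Hydraulic gradient i = (209.48 − 205.81) / 748 = 3.67 / 748 = 0.004906
Darcy flux q = K·i = 170 × 0.004906 = 0.8341 m/d
v = Ki/n = 170·0.004906/0.16 = 5.213 m/d

5.21 m/d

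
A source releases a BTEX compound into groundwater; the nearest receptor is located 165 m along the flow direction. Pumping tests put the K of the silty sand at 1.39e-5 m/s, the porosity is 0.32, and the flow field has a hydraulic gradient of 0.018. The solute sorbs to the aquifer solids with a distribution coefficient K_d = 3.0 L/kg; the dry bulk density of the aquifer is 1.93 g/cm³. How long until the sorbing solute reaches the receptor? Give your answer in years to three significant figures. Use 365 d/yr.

K = 1.39e-5 m/s × 86400 s/d = 1.201 m/d
Specific discharge q = 1.201 × 0.018 = 0.02162 m/d
Average linear velocity = 0.02162 / 0.32 = 0.06755 m/d
Retardation R = 1 + ρ_b·K_d/n = 1 + 1.93×3.0/0.32 = 19.09
Contaminant velocity v_c = v/R = 0.06755/19.09 = 0.003538 m/d
t = L/v_c = 165/0.003538 = 46640 d
   = 46640/365 = 128 yr

128 years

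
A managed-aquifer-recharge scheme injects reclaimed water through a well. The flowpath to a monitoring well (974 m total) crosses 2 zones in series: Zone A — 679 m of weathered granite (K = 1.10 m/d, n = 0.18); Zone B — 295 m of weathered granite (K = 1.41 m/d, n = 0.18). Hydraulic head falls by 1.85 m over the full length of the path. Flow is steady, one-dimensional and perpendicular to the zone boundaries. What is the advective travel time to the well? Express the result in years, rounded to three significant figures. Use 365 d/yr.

215 years

Continuity: the same q passes through each zone, so ΔH = q·Σ(L_j/K_j) — the zones act as resistances in series.
Σ(L/K) = 679/1.10 + 295/1.41 = 617.3 + 209.2 = 826.5 d
q = ΔH / Σ(L/K) = 1.85 / 826.5 = 0.002238 m/d (same in every zone)
Zone A: v = q/n = 0.002238/0.18 = 0.01244 m/d → t_A = 679/0.01244 = 54600 d
Zone B: v = q/n = 0.002238/0.18 = 0.01244 m/d → t_B = 295/0.01244 = 23720 d
Total t = 54600 + 23720 = 78320 d
   = 78320 / 365 = 215 yr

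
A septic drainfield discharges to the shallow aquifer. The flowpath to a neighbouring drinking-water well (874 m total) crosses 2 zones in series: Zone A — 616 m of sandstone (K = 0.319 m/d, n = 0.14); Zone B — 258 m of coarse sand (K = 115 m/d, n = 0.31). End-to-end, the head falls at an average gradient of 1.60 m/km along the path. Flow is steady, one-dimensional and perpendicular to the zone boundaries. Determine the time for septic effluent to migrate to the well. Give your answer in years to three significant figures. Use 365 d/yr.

Continuity: the same q passes through each zone, so ΔH = q·Σ(L_j/K_j) — the zones act as resistances in series.
Σ(L/K) = 616/0.319 + 258/115 = 1931 + 2.243 = 1933 d
K_eq = L_total / Σ(L/K) = 874 / 1933 = 0.4521 m/d
q = K_eq · i = 0.4521 × 0.0016 = 7.233e-4 m/d (same in every zone)
Zone A: v = q/n = 7.233e-4/0.14 = 0.005167 m/d → t_A = 616/0.005167 = 119200 d
Zone B: v = q/n = 7.233e-4/0.31 = 0.002333 m/d → t_B = 258/0.002333 = 110600 d
Total t = 119200 + 110600 = 229800 d
   = 229800 / 365 = 630 yr

630 years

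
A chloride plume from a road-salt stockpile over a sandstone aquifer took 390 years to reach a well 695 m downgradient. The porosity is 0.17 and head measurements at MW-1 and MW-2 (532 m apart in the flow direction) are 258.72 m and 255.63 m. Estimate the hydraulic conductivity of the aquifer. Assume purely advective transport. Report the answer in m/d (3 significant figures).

0.143 m/d

Hydraulic gradient i = (258.72 − 255.63) / 532 = 3.09 / 532 = 0.005808
t = 390 years = 142400 d
v = L / t = 695 / 142400 = 0.004882 m/d
K = v · n / i = 0.004882 × 0.17 / 0.005808 = 0.143 m/d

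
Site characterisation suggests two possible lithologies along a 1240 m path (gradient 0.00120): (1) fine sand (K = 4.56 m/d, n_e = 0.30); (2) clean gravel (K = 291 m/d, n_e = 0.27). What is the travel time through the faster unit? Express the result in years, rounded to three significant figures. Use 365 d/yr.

Unit 1 (fine sand): v = 4.56×0.0012/0.30 = 0.01824 m/d, t = 1240/0.01824 = 67980 d
Unit 2 (clean gravel): v = 291×0.0012/0.27 = 1.293 m/d, t = 1240/1.293 = 958.8 d
Faster: 958.8 d / 365 = 2.63 yr

2.63 years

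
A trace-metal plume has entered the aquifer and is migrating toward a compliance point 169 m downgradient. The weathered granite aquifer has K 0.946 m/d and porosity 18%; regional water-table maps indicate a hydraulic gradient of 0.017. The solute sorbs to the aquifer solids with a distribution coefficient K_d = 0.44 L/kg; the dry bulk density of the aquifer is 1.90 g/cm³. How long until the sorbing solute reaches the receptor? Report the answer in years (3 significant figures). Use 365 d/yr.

29.3 years

q = Ki = 0.946 × 0.017 = 0.01608 m/d
v_s = q/n_e = 0.01608/0.18 = 0.08934 m/d
Retardation R = 1 + ρ_b·K_d/n = 1 + 1.90×0.44/0.18 = 5.644
Contaminant velocity v_c = v/R = 0.08934/5.644 = 0.01583 m/d
t = L/v_c = 169/0.01583 = 10680 d
   = 10680/365 = 29.3 yr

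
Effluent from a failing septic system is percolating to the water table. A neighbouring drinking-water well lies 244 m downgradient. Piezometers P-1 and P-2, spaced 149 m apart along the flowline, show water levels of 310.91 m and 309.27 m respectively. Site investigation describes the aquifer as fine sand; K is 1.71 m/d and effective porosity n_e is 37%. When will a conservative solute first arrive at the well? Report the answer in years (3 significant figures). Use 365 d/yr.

Hydraulic gradient i = (310.91 − 309.27) / 149 = 1.64 / 149 = 0.01101
Specific discharge q = 1.71 × 0.01101 = 0.01882 m/d
Average linear velocity = 0.01882 / 0.37 = 0.05087 m/d
t = L / v = 244 / 0.05087 = 4797 d
   = 4797 / 365 = 13.1 yr

13.1 years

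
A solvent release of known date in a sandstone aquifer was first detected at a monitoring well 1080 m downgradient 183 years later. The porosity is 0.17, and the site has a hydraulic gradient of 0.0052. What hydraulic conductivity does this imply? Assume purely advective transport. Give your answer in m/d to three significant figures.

0.529 m/d

t = 183 years = 66800 d
v = L / t = 1080 / 66800 = 0.01617 m/d
K = v · n / i = 0.01617 × 0.17 / 0.0052 = 0.529 m/d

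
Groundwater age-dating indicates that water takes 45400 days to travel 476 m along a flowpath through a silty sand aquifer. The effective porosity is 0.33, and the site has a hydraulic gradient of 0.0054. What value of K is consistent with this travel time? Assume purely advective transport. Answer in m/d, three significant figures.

0.641 m/d

v = L / t = 476 / 45400 = 0.01048 m/d
K = v · n / i = 0.01048 × 0.33 / 0.0054 = 0.641 m/d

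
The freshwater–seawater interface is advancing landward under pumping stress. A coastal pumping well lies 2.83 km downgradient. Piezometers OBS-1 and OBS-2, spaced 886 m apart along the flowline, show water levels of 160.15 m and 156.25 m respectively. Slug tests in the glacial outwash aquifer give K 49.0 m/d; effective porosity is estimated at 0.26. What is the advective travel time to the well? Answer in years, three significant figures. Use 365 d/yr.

9.35 years

Hydraulic gradient i = (160.15 − 156.25) / 886 = 3.90 / 886 = 0.004402
q = Ki = 49.0 × 0.004402 = 0.2157 m/d
Seepage velocity v = q / n = 0.2157 / 0.26 = 0.8296 m/d
L = 2.83 km = 2830 m
t = L / v = 2830 / 0.8296 = 3411 d
   = 3411 / 365 = 9.35 yr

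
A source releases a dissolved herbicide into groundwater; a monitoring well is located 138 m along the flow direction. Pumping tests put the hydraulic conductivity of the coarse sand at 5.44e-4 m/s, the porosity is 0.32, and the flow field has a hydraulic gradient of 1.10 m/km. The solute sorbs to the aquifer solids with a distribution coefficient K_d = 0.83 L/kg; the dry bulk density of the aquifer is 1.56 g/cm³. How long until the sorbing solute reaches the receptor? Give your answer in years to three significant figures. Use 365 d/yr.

11.8 years

K = 5.44e-4 m/s × 86400 s/d = 47.00 m/d
Specific discharge q = 47.00 × 0.0011 = 0.05170 m/d
Average linear velocity = 0.05170 / 0.32 = 0.1616 m/d
Retardation R = 1 + ρ_b·K_d/n = 1 + 1.56×0.83/0.32 = 5.046
Contaminant velocity v_c = v/R = 0.1616/5.046 = 0.03202 m/d
t = L/v_c = 138/0.03202 = 4310 d
   = 4310/365 = 11.8 yr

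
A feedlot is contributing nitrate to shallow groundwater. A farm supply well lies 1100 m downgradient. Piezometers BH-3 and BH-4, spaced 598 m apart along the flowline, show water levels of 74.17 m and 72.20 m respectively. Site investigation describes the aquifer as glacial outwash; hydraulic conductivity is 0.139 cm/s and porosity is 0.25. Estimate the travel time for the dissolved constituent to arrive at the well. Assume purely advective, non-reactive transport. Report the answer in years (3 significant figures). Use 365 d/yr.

1.90 years

Hydraulic gradient i = (74.17 − 72.20) / 598 = 1.97 / 598 = 0.003294
K = 0.139 cm/s × 864 = 120.1 m/d
Darcy flux q = K·i = 120.1 × 0.003294 = 0.3956 m/d
v = Ki/n = 120.1·0.003294/0.25 = 1.583 m/d
t = L / v = 1100 / 1.583 = 695.1 d
   = 695.1 / 365 = 1.90 yr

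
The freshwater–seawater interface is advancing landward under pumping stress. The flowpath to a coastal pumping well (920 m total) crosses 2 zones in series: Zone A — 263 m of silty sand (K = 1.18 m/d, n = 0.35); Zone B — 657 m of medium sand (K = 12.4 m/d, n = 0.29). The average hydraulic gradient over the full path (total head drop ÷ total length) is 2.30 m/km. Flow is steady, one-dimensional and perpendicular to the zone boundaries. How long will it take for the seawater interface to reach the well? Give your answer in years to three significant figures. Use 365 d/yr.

Continuity: the same q passes through each zone, so ΔH = q·Σ(L_j/K_j) — the zones act as resistances in series.
Σ(L/K) = 263/1.18 + 657/12.4 = 222.9 + 52.98 = 275.9 d
K_eq = L_total / Σ(L/K) = 920 / 275.9 = 3.335 m/d
q = K_eq · i = 3.335 × 0.0023 = 0.007670 m/d (same in every zone)
Zone A: v = q/n = 0.007670/0.35 = 0.02192 m/d → t_A = 263/0.02192 = 12000 d
Zone B: v = q/n = 0.007670/0.29 = 0.02645 m/d → t_B = 657/0.02645 = 24840 d
Total t = 12000 + 24840 = 36840 d
   = 36840 / 365 = 101 yr

101 years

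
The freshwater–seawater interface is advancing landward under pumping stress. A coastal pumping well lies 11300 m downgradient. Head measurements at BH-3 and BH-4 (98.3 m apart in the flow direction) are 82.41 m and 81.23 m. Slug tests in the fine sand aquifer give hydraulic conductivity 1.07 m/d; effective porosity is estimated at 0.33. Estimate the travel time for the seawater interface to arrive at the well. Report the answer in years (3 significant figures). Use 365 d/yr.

Hydraulic gradient i = (82.41 − 81.23) / 98.3 = 1.18 / 98.3 = 0.01200
q = Ki = 1.07 × 0.01200 = 0.01284 m/d
v = Ki/n = 1.07·0.01200/0.33 = 0.03892 m/d
t = L / v = 11300 / 0.03892 = 290300 d
   = 290300 / 365 = 795 yr

795 years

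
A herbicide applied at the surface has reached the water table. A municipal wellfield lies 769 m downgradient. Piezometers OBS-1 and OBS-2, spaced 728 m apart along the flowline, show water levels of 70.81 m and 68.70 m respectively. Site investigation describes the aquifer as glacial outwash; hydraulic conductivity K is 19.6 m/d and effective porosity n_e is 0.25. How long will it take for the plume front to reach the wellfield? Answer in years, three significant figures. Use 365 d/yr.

Hydraulic gradient i = (70.81 − 68.70) / 728 = 2.11 / 728 = 0.002898
q = Ki = 19.6 × 0.002898 = 0.05681 m/d
Seepage velocity v = q / n = 0.05681 / 0.25 = 0.2272 m/d
t = L / v = 769 / 0.2272 = 3384 d
   = 3384 / 365 = 9.27 yr

9.27 years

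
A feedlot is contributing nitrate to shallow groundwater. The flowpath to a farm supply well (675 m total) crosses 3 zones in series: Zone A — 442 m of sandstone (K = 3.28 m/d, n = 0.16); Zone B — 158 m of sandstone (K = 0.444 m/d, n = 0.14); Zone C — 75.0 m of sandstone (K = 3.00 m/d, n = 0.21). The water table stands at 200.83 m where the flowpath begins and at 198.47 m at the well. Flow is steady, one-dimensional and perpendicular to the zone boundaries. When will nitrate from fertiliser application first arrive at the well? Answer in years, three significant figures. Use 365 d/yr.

Total head drop ΔH = 200.83 − 198.47 = 2.36 m
Steady 1-D flow in series ⇒ the Darcy flux q is identical in every zone and the zone head losses add (resistances L/K in series).
Σ(L/K) = 442/3.28 + 158/0.444 + 75.0/3.00 = 134.8 + 355.9 + 25.00 = 515.6 d
q = ΔH / Σ(L/K) = 2.36 / 515.6 = 0.004577 m/d (same in every zone)
Zone A: v = q/n = 0.004577/0.16 = 0.02861 m/d → t_A = 442/0.02861 = 15450 d
Zone B: v = q/n = 0.004577/0.14 = 0.03269 m/d → t_B = 158/0.03269 = 4833 d
Zone C: v = q/n = 0.004577/0.21 = 0.02180 m/d → t_C = 75.0/0.02180 = 3441 d
Total t = 15450 + 4833 + 3441 = 23720 d
   = 23720 / 365 = 65.0 yr

65.0 years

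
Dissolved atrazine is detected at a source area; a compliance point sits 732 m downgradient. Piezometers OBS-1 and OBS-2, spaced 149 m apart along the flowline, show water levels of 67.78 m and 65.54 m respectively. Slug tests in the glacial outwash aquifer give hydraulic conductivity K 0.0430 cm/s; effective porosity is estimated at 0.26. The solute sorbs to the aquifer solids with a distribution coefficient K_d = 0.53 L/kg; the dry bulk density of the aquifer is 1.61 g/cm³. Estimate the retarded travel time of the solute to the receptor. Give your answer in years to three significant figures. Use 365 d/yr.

Hydraulic gradient i = (67.78 − 65.54) / 149 = 2.24 / 149 = 0.01503
K = 0.0430 cm/s × 864 = 37.15 m/d
Specific discharge q = 37.15 × 0.01503 = 0.5585 m/d
v = Ki/n = 37.15·0.01503/0.26 = 2.148 m/d
Retardation R = 1 + ρ_b·K_d/n = 1 + 1.61×0.53/0.26 = 4.282
Contaminant velocity v_c = v/R = 2.148/4.282 = 0.5017 m/d
t = L/v_c = 732/0.5017 = 1459 d
   = 1459/365 = 4.00 yr

4.00 years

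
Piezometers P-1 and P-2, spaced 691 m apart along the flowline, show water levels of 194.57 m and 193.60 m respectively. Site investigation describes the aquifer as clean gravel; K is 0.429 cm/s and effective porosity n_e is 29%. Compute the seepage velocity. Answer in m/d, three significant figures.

1.79 m/d

Hydraulic gradient i = (194.57 − 193.60) / 691 = 0.97 / 691 = 0.001404
K = 0.429 cm/s × 864 = 370.7 m/d
q = Ki = 370.7 × 0.001404 = 0.5203 m/d
Average linear velocity = 0.5203 / 0.29 = 1.794 m/d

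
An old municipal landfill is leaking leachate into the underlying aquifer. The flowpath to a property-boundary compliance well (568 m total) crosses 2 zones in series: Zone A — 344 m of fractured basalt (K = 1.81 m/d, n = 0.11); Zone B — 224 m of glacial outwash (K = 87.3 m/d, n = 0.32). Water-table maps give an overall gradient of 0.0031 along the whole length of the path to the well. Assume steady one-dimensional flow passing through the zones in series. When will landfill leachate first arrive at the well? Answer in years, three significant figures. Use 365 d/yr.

Continuity: the same q passes through each zone, so ΔH = q·Σ(L_j/K_j) — the zones act as resistances in series.
Σ(L/K) = 344/1.81 + 224/87.3 = 190.1 + 2.566 = 192.6 d
K_eq = L_total / Σ(L/K) = 568 / 192.6 = 2.949 m/d
q = K_eq · i = 2.949 × 0.0031 = 0.009141 m/d (same in every zone)
Zone A: v = q/n = 0.009141/0.11 = 0.08310 m/d → t_A = 344/0.08310 = 4139 d
Zone B: v = q/n = 0.009141/0.32 = 0.02857 m/d → t_B = 224/0.02857 = 7841 d
Total t = 4139 + 7841 = 11980 d
   = 11980 / 365 = 32.8 yr

32.8 years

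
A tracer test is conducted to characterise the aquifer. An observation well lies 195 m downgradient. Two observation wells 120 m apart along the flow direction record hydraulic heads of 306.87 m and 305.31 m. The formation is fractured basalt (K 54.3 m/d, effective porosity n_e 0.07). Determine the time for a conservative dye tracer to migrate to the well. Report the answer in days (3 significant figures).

Hydraulic gradient i = (306.87 − 305.31) / 120 = 1.56 / 120 = 0.01300
Darcy flux q = K·i = 54.3 × 0.01300 = 0.7059 m/d
Seepage velocity v = q / n = 0.7059 / 0.07 = 10.08 m/d
t = L / v = 195 / 10.08 = 19.34 d

19.3 days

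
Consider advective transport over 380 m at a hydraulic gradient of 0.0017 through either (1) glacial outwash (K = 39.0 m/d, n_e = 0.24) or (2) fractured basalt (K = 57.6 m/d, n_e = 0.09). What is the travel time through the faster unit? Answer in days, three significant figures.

349 days

Unit 1 (glacial outwash): v = 39.0×0.0017/0.24 = 0.2763 m/d, t = 380/0.2763 = 1376 d
Unit 2 (fractured basalt): v = 57.6×0.0017/0.09 = 1.088 m/d, t = 380/1.088 = 349.3 d
Faster unit: t = 349 d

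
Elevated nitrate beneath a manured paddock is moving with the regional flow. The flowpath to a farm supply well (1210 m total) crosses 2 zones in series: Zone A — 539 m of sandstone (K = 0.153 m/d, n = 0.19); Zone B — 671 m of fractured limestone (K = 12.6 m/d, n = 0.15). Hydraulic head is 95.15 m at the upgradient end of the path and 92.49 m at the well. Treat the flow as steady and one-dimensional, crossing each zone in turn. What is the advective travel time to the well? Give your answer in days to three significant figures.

Total head drop ΔH = 95.15 − 92.49 = 2.66 m
Steady 1-D flow in series ⇒ the Darcy flux q is identical in every zone and the zone head losses add (resistances L/K in series).
Σ(L/K) = 539/0.153 + 671/12.6 = 3523 + 53.25 = 3576 d
q = ΔH / Σ(L/K) = 2.66 / 3576 = 7.438e-4 m/d (same in every zone)
Zone A: v = q/n = 7.438e-4/0.19 = 0.003915 m/d → t_A = 539/0.003915 = 137700 d
Zone B: v = q/n = 7.438e-4/0.15 = 0.004959 m/d → t_B = 671/0.004959 = 135300 d
Total t = 137700 + 135300 = 273000 d

273000 days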